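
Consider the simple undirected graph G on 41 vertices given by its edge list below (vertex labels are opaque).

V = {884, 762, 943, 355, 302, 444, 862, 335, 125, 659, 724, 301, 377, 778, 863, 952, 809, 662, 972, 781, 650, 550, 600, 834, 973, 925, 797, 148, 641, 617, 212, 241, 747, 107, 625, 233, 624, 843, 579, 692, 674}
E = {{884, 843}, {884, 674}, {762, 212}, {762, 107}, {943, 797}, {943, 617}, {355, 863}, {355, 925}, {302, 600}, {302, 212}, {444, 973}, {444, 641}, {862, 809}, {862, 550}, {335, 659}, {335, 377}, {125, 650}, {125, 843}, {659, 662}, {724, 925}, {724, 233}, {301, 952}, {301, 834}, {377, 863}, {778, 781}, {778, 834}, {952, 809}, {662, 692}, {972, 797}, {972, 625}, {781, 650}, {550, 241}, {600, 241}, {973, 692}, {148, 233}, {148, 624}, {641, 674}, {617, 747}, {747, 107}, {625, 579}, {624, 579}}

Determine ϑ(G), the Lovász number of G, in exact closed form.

N(233) = {724, 148}, |N(233)| = 2.
Vertex 692 has 2 neighbors: 662, 973.
N(724) = {925, 233}, |N(724)| = 2.
Vertex 301 has 2 neighbors: 952, 834.
deg(v) = 2 for all v (|V|=41); a single 41-cycle (edge-transitive).
Distinct eigenvalues (to 6 d.p.): [2.0, 1.976561, 1.906793, 1.792331, 1.635859, 1.441043, 1.212451, 0.95544, 0.676034, 0.380782, 0.076605, -0.229367, -0.529963, -0.818137, -1.087135, -1.330651, -1.542978, -1.719139, -1.855005, -1.947391, -1.994132].
−41·(-2*cos(pi/41)) / ((2)−(-2*cos(pi/41))) = 41*cos(pi/41)/(cos(pi/41) + 1) = ϑ(G).
= 20.46988… (decimal).
Check 20 ≤ 41*cos(pi/41)/(cos(pi/41) + 1) ≤ 21: both strict.

41*cos(pi/41)/(cos(pi/41) + 1)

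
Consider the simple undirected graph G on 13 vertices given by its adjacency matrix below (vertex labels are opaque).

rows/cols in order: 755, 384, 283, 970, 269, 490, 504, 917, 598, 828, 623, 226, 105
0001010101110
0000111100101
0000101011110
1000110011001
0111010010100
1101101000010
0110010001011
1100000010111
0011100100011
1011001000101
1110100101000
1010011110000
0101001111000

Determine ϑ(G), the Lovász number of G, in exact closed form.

N(598) = {283, 970, 269, 917, 226, 105}, |N(598)| = 6.
deg(226) = 6; N(226) = {755, 283, 490, 504, 917, 598}.
Vertex 384 has 6 neighbors: 269, 490, 504, 917, 623, 105.
Vertex 917 has 6 neighbors: 755, 384, 598, 623, 226, 105.
deg(v) = 6 for all v (|V|=13); Paley(13): SR with (k,λ,μ)=(6,2,3).
The 3 distinct eigenvalues: [6.0, 1.30278, -2.30278].
With N=13: ϑ(G) = 13·(-(-sqrt(13)/2 - 1/2))/(6−(-sqrt(13)/2 - 1/2)) = sqrt(13).
≈ 3.60555 (to 5 d.p.).

sqrt(13)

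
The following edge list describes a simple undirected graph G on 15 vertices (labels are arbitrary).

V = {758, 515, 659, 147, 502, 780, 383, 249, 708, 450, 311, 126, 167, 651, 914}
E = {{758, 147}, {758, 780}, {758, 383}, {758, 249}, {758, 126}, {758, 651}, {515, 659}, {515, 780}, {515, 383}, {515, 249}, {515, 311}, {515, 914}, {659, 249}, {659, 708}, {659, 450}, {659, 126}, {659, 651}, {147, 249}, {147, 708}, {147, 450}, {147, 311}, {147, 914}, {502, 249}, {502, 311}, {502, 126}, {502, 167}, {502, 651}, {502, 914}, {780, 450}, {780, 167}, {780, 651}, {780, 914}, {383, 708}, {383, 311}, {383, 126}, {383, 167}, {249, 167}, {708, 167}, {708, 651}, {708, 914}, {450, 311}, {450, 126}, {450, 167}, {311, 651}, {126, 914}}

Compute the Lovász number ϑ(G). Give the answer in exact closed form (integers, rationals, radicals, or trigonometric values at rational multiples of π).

deg(167) = 6; N(167) = {502, 780, 383, 249, 708, 450}.
N(651) = {758, 659, 502, 780, 708, 311}, |N(651)| = 6.
Vertex 311 has 6 neighbors: 515, 147, 502, 383, 450, 651.
deg(502) = 6; N(502) = {249, 311, 126, 167, 651, 914}.
Every vertex has degree 6 (N=15); this is K(6,2), the Kneser graph.
A has 3 distinct eigenvalues ≈ [6.0, 1.0, -3.0].
ϑ = −N·λ_min/(λ_max−λ_min) = −15·(-3)/(6−(-3)) = 5.
≈ 5.0000 (to 4 d.p.).

5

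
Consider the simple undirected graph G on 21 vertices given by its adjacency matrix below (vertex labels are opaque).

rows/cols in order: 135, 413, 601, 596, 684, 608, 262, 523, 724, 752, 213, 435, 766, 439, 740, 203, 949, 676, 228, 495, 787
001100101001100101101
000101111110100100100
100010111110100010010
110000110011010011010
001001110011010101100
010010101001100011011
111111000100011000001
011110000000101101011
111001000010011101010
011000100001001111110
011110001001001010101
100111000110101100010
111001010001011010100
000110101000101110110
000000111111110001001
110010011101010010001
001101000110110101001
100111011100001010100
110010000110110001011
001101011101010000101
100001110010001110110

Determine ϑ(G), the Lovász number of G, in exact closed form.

6

deg(495) = 10; N(495) = {601, 596, 608, 523, 724, 752, 435, 439, 228, 787}.
deg(228) = 10; N(228) = {135, 413, 684, 752, 213, 766, 439, 676, 495, 787}.
Vertex 608 has 10 neighbors: 413, 684, 262, 724, 435, 766, 949, 676, 495, 787.
Vertex 596 has 10 neighbors: 135, 413, 262, 523, 213, 435, 439, 949, 676, 495.
10-regular, N=21; this is K(7,2), the Kneser graph.
Distinct eigenvalues (to 4 d.p.): [10.0, 1.0, -4.0].
ϑ = −N·λ_min/(λ_max−λ_min) = −21·(-4)/(10−(-4)) = 6.
≈ 6.0000 (to 4 d.p.).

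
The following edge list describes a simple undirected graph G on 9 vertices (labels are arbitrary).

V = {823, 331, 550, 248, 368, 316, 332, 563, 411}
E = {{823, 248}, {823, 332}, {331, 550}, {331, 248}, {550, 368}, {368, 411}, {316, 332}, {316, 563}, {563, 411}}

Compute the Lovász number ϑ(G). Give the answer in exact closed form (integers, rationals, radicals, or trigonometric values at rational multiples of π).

9*cos(pi/9)/(cos(pi/9) + 1)

Vertex 550 has 2 neighbors: 331, 368.
deg(316) = 2; N(316) = {332, 563}.
N(563) = {316, 411}, |N(563)| = 2.
Vertex 823 has 2 neighbors: 248, 332.
G on 9 vertices is 2-regular; this is C_{9}, the 9-cycle.
The 5 distinct eigenvalues: [2.0, 1.532, 0.347, -1.0, -1.879].
λ_max=2, λ_min=-2*cos(pi/9); ϑ = −9·λ_min/(λ_max−λ_min) = 9*cos(pi/9)/(cos(pi/9) + 1).
ϑ(G) ≈ 4.360089581.
Sandwich: α(G)=4 ≤ ϑ(G)=9*cos(pi/9)/(cos(pi/9) + 1) ≤ χ(Ḡ)=5 (both strict).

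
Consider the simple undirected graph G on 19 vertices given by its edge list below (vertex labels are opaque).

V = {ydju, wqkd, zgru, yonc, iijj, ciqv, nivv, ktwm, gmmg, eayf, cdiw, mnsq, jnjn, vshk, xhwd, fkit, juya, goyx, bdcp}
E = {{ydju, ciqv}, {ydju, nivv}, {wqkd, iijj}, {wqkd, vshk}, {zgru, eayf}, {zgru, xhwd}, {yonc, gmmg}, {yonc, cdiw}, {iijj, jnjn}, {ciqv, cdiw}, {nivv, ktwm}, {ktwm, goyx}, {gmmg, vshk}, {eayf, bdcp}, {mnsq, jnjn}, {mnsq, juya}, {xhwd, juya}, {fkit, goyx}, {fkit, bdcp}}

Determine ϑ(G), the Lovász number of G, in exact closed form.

Vertex bdcp has 2 neighbors: eayf, fkit.
deg(xhwd) = 2; N(xhwd) = {zgru, juya}.
Vertex cdiw has 2 neighbors: yonc, ciqv.
Vertex ciqv has 2 neighbors: ydju, cdiw.
G on 19 vertices is 2-regular; the odd cycle C_{19}.
A has 10 distinct eigenvalues ≈ [2.0, 1.8916, 1.5783, 1.0939, 0.491, -0.1652, -0.8034, -1.3546, -1.7589, -1.9727].
With N=19: ϑ(G) = 19·(-(-1)*2*cos(pi/19))/(2−(-2*cos(pi/19))) = 19*cos(pi/19)/(cos(pi/19) + 1).
= 9.4348… (decimal).
Check 9 ≤ 19*cos(pi/19)/(cos(pi/19) + 1) ≤ 10: both strict.

19*cos(pi/19)/(cos(pi/19) + 1)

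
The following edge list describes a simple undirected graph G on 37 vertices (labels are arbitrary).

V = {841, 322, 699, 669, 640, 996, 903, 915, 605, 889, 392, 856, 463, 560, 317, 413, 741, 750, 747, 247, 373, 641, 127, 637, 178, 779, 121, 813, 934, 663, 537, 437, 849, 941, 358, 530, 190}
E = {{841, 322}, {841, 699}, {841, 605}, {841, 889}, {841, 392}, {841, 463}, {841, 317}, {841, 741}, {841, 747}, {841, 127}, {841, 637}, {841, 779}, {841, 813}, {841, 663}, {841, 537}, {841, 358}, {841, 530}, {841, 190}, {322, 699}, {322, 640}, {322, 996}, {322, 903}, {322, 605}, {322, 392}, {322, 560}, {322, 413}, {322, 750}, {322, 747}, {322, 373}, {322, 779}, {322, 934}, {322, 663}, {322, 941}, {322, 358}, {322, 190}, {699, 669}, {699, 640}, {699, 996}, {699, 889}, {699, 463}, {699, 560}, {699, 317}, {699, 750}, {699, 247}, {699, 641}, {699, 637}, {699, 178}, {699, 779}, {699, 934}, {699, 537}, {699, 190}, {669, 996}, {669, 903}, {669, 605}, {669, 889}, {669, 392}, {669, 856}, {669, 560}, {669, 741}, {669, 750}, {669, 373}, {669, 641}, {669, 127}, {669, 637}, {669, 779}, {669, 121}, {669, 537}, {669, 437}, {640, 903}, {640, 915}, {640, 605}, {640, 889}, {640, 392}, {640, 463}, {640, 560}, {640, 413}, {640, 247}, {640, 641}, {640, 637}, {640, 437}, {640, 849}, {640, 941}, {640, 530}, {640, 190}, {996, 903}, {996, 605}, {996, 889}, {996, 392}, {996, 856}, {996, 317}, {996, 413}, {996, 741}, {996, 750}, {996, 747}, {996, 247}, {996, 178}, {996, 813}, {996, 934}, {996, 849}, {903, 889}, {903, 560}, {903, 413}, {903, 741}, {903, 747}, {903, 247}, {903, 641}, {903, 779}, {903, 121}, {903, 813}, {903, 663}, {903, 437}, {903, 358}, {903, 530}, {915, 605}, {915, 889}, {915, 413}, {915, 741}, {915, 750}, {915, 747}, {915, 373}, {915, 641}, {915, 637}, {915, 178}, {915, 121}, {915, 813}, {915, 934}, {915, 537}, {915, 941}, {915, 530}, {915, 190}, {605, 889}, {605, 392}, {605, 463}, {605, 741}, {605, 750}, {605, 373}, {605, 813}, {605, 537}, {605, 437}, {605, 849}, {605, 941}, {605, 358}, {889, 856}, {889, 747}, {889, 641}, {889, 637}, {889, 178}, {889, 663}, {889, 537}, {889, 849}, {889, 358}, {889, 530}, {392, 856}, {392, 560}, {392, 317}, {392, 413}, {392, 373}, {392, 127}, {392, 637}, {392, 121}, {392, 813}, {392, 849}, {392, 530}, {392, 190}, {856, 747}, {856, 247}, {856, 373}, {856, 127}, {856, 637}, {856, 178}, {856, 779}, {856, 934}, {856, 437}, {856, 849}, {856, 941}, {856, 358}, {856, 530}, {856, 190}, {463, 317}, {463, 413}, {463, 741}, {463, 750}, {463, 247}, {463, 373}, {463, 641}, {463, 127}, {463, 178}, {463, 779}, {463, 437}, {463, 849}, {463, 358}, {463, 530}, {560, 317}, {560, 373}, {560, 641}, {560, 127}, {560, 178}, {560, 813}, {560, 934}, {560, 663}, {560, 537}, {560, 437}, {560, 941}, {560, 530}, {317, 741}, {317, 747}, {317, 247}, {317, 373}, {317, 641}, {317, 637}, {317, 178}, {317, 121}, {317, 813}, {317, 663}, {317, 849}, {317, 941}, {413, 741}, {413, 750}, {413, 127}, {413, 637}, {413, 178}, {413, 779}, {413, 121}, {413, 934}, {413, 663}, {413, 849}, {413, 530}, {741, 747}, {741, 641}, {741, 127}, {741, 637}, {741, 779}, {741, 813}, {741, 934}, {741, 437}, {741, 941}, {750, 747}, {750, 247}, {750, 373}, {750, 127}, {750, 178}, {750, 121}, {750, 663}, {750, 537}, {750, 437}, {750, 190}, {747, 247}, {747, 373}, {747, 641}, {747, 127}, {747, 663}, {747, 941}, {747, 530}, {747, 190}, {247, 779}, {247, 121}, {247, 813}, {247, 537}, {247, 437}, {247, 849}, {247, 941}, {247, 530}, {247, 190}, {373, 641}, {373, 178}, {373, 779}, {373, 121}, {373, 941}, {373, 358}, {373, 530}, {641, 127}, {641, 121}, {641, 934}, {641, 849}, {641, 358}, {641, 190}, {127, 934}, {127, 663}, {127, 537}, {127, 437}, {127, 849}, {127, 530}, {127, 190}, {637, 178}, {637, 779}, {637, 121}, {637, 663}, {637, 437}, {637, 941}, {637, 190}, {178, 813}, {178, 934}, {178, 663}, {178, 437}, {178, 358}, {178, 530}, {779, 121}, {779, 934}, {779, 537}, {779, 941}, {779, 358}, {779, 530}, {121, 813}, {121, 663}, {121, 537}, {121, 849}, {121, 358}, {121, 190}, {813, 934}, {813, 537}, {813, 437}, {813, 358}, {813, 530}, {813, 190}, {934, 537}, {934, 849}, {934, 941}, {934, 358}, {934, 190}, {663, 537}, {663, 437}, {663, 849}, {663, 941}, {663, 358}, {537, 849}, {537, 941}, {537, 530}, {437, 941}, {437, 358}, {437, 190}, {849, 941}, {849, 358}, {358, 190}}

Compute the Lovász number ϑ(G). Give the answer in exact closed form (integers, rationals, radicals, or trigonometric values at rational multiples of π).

sqrt(37)

N(903) = {322, 669, 640, 996, 889, 560, 413, 741, 747, 247, 641, 779, 121, 813, 663, 437, 358, 530}, |N(903)| = 18.
N(669) = {699, 996, 903, 605, 889, 392, 856, 560, 741, 750, 373, 641, 127, 637, 779, 121, 537, 437}, |N(669)| = 18.
Vertex 889 has 18 neighbors: 841, 699, 669, 640, 996, 903, 915, 605, 856, 747, 641, 637, 178, 663, 537, 849, 358, 530.
N(358) = {841, 322, 903, 605, 889, 856, 463, 373, 641, 178, 779, 121, 813, 934, 663, 437, 849, 190}, |N(358)| = 18.
Regular of degree 18 on 37 vertices: SR(37,18,8,9) — a Paley graph.
The 3 distinct eigenvalues: [18.0, 2.54138, -3.54138].
Lovász: ϑ = −37(-sqrt(37)/2 - 1/2)/(18+-(-sqrt(37)/2 - 1/2)) = sqrt(37).
≈ 6.08276253 (to 8 d.p.).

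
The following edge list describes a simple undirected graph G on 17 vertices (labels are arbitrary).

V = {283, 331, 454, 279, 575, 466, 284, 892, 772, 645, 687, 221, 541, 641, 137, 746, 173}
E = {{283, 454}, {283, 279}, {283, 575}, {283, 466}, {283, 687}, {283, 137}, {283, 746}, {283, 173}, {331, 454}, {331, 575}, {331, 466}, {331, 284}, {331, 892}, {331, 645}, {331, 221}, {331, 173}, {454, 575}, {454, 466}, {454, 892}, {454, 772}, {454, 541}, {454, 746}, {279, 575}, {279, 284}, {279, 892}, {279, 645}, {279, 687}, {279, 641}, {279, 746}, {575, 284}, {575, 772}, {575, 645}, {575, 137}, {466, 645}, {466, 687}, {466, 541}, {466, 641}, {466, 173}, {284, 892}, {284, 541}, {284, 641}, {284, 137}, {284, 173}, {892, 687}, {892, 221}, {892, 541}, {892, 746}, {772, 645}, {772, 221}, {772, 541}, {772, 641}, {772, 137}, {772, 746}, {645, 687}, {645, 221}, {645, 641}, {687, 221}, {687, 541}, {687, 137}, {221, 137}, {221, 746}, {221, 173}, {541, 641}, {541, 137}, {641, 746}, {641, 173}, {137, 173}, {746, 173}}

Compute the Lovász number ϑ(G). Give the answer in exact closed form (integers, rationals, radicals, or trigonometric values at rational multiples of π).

Vertex 466 has 8 neighbors: 283, 331, 454, 645, 687, 541, 641, 173.
deg(746) = 8; N(746) = {283, 454, 279, 892, 772, 221, 641, 173}.
deg(541) = 8; N(541) = {454, 466, 284, 892, 772, 687, 641, 137}.
N(641) = {279, 466, 284, 772, 645, 541, 746, 173}, |N(641)| = 8.
17-vertex 8-regular graph: Paley(17): SR with (k,λ,μ)=(8,3,4).
The 3 distinct eigenvalues: [8.0, 1.561553, -2.561553].
ϑ = −N·λ_min/(λ_max−λ_min) = −17·(-sqrt(17)/2 - 1/2)/(8−(-sqrt(17)/2 - 1/2)) = sqrt(17).
ϑ(G) ≈ 4.123105626.

sqrt(17)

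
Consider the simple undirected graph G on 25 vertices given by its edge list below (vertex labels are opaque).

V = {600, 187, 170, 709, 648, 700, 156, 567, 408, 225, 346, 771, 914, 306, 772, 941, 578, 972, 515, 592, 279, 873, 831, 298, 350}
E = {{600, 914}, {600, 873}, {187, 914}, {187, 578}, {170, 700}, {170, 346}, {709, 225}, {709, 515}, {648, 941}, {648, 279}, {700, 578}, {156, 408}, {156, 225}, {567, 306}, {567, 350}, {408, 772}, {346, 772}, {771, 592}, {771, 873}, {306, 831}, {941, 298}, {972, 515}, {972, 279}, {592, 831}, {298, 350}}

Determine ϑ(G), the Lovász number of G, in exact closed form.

deg(972) = 2; N(972) = {515, 279}.
N(298) = {941, 350}, |N(298)| = 2.
N(350) = {567, 298}, |N(350)| = 2.
Vertex 170 has 2 neighbors: 700, 346.
G on 25 vertices is 2-regular; the odd cycle C_{25}.
The 13 distinct eigenvalues: [2.0, 1.937166, 1.752613, 1.457937, 1.071654, 0.618034, 0.125581, -0.374763, -0.851559, -1.274848, -1.618034, -1.859553, -1.984229].
ϑ = −N·λ_min/(λ_max−λ_min) = −25·(-2*cos(pi/25))/(2−(-2*cos(pi/25))) = 25*cos(pi/25)/(cos(pi/25) + 1).
Numerically 12.450521808.
Sandwich: α(G)=12 ≤ ϑ(G)=25*cos(pi/25)/(cos(pi/25) + 1) ≤ χ(Ḡ)=13 (both strict).

25*cos(pi/25)/(cos(pi/25) + 1)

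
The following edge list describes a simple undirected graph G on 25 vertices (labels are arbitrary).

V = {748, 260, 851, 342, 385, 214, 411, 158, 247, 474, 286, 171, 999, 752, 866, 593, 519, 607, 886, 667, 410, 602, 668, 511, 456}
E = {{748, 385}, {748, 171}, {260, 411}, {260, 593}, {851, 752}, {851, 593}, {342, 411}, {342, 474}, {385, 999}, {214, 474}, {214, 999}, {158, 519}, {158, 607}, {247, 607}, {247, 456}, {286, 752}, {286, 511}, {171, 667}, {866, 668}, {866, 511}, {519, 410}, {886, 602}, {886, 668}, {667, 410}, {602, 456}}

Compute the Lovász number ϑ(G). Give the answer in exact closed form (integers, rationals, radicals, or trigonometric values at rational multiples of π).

N(260) = {411, 593}, |N(260)| = 2.
N(158) = {519, 607}, |N(158)| = 2.
N(286) = {752, 511}, |N(286)| = 2.
Vertex 593 has 2 neighbors: 260, 851.
Every vertex has degree 2 (N=25); connected 2-regular on 25 ⇒ C_{25}.
spec(A) ≈ [2.0, 1.93717, 1.75261, 1.45794, 1.07165, 0.61803, 0.12558, -0.37476, -0.85156, -1.27485, -1.61803, -1.85955, -1.98423] (distinct, 5 d.p.).
Lovász (edge-transitive): ϑ = −25·(-2*cos(pi/25))/((2)−(-2*cos(pi/25))) = 25*cos(pi/25)/(cos(pi/25) + 1).
≈ 12.450522 (to 6 d.p.).
Lovász sandwich 12 ≤ 25*cos(pi/25)/(cos(pi/25) + 1) ≤ 13: both strict.

25*cos(pi/25)/(cos(pi/25) + 1)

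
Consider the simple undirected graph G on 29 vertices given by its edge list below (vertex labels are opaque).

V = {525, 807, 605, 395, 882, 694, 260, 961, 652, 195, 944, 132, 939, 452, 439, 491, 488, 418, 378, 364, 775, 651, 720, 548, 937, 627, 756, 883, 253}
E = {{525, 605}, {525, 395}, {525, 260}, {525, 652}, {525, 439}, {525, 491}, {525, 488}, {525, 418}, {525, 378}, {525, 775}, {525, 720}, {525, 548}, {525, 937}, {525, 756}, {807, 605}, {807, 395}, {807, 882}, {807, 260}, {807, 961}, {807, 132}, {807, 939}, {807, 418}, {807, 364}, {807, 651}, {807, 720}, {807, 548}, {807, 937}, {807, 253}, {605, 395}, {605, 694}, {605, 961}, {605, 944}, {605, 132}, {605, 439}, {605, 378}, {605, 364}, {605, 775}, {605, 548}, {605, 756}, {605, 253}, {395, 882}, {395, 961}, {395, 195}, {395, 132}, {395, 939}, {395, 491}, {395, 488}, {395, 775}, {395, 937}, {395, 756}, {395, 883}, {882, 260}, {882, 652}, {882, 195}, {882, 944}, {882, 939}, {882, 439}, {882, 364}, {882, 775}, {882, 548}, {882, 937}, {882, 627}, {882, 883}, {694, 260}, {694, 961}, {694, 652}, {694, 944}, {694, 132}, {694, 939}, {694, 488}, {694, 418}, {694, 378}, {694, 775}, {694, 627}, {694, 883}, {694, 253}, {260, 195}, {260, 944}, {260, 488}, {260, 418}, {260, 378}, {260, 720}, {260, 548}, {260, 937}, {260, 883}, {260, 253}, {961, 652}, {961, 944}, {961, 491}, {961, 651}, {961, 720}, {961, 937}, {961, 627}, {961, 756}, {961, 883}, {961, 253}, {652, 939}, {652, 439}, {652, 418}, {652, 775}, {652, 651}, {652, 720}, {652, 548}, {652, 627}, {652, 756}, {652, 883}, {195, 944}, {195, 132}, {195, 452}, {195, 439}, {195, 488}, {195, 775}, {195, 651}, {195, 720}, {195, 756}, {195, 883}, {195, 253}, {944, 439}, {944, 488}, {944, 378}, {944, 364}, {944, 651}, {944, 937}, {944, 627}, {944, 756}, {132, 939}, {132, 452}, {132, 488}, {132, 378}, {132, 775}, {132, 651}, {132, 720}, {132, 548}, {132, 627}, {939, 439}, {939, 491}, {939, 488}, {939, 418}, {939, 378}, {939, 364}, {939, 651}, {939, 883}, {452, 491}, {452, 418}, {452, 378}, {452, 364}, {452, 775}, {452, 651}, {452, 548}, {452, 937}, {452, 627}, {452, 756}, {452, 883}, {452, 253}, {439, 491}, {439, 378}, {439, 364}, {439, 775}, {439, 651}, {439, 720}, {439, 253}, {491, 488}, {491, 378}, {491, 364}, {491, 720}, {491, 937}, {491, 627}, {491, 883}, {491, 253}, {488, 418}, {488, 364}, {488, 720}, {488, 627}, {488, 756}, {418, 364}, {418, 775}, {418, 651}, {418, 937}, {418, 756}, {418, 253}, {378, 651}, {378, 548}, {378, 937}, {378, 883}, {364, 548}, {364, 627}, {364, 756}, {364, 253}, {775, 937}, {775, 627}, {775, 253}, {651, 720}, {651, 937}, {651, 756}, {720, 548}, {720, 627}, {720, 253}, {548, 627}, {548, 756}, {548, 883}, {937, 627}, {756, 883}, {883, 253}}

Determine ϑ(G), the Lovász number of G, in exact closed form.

N(939) = {807, 395, 882, 694, 652, 132, 439, 491, 488, 418, 378, 364, 651, 883}, |N(939)| = 14.
N(525) = {605, 395, 260, 652, 439, 491, 488, 418, 378, 775, 720, 548, 937, 756}, |N(525)| = 14.
deg(961) = 14; N(961) = {807, 605, 395, 694, 652, 944, 491, 651, 720, 937, 627, 756, 883, 253}.
deg(937) = 14; N(937) = {525, 807, 395, 882, 260, 961, 944, 452, 491, 418, 378, 775, 651, 627}.
Regular of degree 14 on 29 vertices: SR(29,14,6,7) — a Paley graph.
A has 3 distinct eigenvalues ≈ [14.0, 2.192582, -3.192582].
−29·(-sqrt(29)/2 - 1/2) / ((14)−(-sqrt(29)/2 - 1/2)) = sqrt(29) = ϑ(G).
ϑ(G) ≈ 5.38516481.

sqrt(29)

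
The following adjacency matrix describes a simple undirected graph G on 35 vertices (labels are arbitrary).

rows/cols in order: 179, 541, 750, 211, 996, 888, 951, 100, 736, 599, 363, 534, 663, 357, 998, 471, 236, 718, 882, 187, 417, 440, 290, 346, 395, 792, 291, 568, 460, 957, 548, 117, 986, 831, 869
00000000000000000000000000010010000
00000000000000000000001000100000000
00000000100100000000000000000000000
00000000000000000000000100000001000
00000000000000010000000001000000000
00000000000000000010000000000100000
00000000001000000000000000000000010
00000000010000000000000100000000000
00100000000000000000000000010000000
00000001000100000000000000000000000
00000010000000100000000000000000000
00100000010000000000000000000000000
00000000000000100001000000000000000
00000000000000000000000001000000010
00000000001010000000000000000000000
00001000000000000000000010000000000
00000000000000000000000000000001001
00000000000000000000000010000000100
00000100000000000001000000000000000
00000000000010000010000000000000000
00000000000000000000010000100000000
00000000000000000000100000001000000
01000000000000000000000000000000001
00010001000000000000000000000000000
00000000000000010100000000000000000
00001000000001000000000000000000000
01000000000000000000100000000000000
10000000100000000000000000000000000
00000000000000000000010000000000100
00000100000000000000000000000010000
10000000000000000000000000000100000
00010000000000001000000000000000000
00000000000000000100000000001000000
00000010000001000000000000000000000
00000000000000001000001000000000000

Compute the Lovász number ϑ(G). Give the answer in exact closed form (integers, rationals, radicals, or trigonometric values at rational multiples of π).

deg(541) = 2; N(541) = {290, 291}.
N(996) = {471, 792}, |N(996)| = 2.
N(869) = {236, 290}, |N(869)| = 2.
deg(951) = 2; N(951) = {363, 831}.
Regular of degree 2 on 35 vertices: the odd cycle C_{35}.
spec(A) ≈ [2.0, 1.968, 1.872, 1.717, 1.506, 1.247, 0.948, 0.618, 0.268, -0.09, -0.445, -0.786, -1.102, -1.382, -1.618, -1.802, -1.928, -1.992] (distinct, 3 d.p.).
λ_max=2, λ_min=-2*cos(pi/35); ϑ = −35·λ_min/(λ_max−λ_min) = 35*cos(pi/35)/(cos(pi/35) + 1).
= 17.464704… (decimal).
α=17, χ(Ḡ)=18; ϑ=35*cos(pi/35)/(cos(pi/35) + 1) lies between (both strict).

35*cos(pi/35)/(cos(pi/35) + 1)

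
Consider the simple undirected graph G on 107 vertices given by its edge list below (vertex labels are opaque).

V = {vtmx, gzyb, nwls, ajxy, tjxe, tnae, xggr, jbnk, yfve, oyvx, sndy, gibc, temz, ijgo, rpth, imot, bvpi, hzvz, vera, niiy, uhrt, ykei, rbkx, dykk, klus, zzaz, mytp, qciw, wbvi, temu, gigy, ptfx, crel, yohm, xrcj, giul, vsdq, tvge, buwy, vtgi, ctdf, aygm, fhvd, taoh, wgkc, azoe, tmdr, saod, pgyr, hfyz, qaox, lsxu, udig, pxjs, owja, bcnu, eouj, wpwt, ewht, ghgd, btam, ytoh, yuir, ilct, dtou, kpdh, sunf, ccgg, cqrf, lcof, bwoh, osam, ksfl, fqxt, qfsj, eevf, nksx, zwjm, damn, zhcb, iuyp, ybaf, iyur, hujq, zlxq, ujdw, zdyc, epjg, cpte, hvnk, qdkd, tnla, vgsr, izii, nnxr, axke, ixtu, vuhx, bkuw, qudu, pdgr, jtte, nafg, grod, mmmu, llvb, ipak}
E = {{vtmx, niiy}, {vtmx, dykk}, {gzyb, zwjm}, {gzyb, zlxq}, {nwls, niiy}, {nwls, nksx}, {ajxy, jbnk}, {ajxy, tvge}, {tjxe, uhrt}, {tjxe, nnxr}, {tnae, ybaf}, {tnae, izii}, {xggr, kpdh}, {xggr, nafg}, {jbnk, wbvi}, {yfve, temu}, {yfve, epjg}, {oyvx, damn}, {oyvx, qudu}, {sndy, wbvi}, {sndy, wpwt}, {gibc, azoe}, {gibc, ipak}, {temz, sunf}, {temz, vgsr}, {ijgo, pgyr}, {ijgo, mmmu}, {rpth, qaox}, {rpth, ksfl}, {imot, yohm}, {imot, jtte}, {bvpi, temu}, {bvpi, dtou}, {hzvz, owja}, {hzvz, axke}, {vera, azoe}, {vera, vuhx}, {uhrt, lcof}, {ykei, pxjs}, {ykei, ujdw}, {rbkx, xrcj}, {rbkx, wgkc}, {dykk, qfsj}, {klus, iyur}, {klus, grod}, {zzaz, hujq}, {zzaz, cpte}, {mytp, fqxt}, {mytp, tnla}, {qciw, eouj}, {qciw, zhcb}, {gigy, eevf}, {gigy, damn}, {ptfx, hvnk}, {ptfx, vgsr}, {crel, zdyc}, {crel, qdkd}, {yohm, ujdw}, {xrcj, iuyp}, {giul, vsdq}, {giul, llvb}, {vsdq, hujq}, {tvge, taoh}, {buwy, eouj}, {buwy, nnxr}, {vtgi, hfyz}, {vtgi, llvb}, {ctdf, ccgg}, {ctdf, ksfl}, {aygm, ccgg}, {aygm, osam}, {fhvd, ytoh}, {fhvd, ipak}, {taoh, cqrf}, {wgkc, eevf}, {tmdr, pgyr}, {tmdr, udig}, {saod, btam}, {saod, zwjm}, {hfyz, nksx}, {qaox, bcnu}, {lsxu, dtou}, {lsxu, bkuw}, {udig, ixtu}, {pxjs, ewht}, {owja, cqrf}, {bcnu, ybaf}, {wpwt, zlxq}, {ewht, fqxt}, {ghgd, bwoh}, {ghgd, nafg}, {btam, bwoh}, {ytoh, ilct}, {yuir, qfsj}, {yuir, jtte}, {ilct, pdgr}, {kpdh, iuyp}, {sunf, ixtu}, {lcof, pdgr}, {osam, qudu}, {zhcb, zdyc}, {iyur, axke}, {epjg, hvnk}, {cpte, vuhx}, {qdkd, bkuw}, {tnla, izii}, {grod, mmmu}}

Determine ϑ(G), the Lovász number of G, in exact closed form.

deg(btam) = 2; N(btam) = {saod, bwoh}.
N(pdgr) = {ilct, lcof}, |N(pdgr)| = 2.
Vertex cpte has 2 neighbors: zzaz, vuhx.
N(xrcj) = {rbkx, iuyp}, |N(xrcj)| = 2.
Every vertex has degree 2 (N=107); the odd cycle C_{107}.
The 54 distinct eigenvalues: [2.0, 1.99655, 1.98622, 1.96905, 1.94508, 1.91441, 1.87714, 1.8334, 1.78334, 1.72714, 1.66498, 1.59707, 1.52367, 1.44501, 1.36137, 1.27304, 1.18032, 1.08353, 0.983, 0.87909, 0.77214, 0.66254, 0.55065, 0.43686, 0.32157, 0.20516, 0.08805, -0.02936, -0.14667, -0.26348, -0.37938, -0.49397, -0.60685, -0.71765, -0.82597, -0.93145, -1.03371, -1.13241, -1.22721, -1.31777, -1.40379, -1.48498, -1.56104, -1.63173, -1.69679, -1.756, -1.80915, -1.85607, -1.8966, -1.93058, -1.95791, -1.97849, -1.99225, -1.99914].
−107·(-2*cos(pi/107)) / ((2)−(-2*cos(pi/107))) = 107*cos(pi/107)/(cos(pi/107) + 1) = ϑ(G).
ϑ(G) ≈ 53.4885.
α=53, χ(Ḡ)=54; ϑ=107*cos(pi/107)/(cos(pi/107) + 1) lies between (both strict).

107*cos(pi/107)/(cos(pi/107) + 1)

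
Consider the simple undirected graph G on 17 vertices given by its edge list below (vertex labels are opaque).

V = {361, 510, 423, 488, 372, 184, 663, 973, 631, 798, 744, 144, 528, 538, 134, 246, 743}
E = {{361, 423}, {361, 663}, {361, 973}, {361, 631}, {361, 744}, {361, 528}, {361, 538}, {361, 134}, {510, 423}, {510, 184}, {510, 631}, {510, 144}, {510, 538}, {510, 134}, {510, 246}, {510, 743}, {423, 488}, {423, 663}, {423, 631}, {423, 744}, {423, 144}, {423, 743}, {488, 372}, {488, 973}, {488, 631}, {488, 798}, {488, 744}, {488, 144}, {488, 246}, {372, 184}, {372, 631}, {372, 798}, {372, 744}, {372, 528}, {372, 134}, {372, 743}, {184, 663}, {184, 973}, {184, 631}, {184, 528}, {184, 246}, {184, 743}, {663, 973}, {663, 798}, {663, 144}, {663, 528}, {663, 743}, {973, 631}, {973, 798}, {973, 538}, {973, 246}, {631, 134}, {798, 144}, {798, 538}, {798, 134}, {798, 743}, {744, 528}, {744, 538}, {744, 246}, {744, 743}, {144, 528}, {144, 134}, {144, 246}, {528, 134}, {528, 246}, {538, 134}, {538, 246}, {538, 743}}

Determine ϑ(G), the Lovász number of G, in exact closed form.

sqrt(17)

deg(631) = 8; N(631) = {361, 510, 423, 488, 372, 184, 973, 134}.
deg(246) = 8; N(246) = {510, 488, 184, 973, 744, 144, 528, 538}.
deg(510) = 8; N(510) = {423, 184, 631, 144, 538, 134, 246, 743}.
N(361) = {423, 663, 973, 631, 744, 528, 538, 134}, |N(361)| = 8.
Every vertex has degree 8 (N=17); SR(17,8,3,4) — a Paley graph.
Distinct eigenvalues (to 4 d.p.): [8.0, 1.5616, -2.5616].
With N=17: ϑ(G) = 17·(-(-sqrt(17)/2 - 1/2))/(8−(-sqrt(17)/2 - 1/2)) = sqrt(17).
= 4.123105626… (decimal).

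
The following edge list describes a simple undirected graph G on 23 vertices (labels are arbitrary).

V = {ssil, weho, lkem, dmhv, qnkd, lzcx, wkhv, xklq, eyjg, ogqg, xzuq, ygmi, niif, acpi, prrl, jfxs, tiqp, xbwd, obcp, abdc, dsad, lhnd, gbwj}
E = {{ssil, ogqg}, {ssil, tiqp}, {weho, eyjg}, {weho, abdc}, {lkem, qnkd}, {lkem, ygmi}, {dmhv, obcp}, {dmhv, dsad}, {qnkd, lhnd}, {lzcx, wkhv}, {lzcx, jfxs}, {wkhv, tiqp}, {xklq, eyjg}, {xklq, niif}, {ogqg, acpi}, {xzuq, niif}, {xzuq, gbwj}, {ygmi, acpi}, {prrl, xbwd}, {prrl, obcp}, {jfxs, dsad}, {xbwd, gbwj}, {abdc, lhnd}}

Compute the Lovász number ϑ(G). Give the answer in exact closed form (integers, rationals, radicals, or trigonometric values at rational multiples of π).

23*cos(pi/23)/(cos(pi/23) + 1)

N(ssil) = {ogqg, tiqp}, |N(ssil)| = 2.
Vertex niif has 2 neighbors: xklq, xzuq.
Vertex wkhv has 2 neighbors: lzcx, tiqp.
deg(ogqg) = 2; N(ogqg) = {ssil, acpi}.
2-regular, N=23; a single 23-cycle (edge-transitive).
The 12 distinct eigenvalues: [2.0, 1.9258, 1.7088, 1.3651, 0.9201, 0.4069, -0.1365, -0.6698, -1.1534, -1.5514, -1.8344, -1.9814].
Lovász (edge-transitive): ϑ = −23·(-2*cos(pi/23))/((2)−(-2*cos(pi/23))) = 23*cos(pi/23)/(cos(pi/23) + 1).
ϑ(G) ≈ 11.446194.
Check 11 ≤ 23*cos(pi/23)/(cos(pi/23) + 1) ≤ 12: both strict.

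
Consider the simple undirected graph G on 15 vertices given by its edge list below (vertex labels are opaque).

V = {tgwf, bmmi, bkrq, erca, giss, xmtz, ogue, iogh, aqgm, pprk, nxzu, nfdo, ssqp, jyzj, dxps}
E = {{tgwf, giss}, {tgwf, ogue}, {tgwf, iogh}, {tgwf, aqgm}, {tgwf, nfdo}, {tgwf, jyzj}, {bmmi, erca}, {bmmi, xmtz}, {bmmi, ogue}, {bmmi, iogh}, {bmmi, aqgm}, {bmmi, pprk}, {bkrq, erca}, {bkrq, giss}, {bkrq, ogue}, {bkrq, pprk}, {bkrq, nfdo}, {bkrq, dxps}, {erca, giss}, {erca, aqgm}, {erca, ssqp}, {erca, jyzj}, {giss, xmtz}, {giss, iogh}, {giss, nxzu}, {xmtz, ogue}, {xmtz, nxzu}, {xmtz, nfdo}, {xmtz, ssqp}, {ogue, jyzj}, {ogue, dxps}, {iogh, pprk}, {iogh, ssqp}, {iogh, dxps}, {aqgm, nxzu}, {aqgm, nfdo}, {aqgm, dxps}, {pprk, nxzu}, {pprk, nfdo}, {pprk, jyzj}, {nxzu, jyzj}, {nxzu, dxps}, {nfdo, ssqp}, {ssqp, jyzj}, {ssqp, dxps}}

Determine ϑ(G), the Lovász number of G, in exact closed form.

deg(dxps) = 6; N(dxps) = {bkrq, ogue, iogh, aqgm, nxzu, ssqp}.
N(tgwf) = {giss, ogue, iogh, aqgm, nfdo, jyzj}, |N(tgwf)| = 6.
Vertex xmtz has 6 neighbors: bmmi, giss, ogue, nxzu, nfdo, ssqp.
N(giss) = {tgwf, bkrq, erca, xmtz, iogh, nxzu}, |N(giss)| = 6.
deg(v) = 6 for all v (|V|=15); Kneser-type, 2-subsets of [6].
Distinct eigenvalues (to 5 d.p.): [6.0, 1.0, -3.0].
Lovász: ϑ = −15(-3)/(6+-1*(-3)) = 5.
= 5.00000000… (decimal).

5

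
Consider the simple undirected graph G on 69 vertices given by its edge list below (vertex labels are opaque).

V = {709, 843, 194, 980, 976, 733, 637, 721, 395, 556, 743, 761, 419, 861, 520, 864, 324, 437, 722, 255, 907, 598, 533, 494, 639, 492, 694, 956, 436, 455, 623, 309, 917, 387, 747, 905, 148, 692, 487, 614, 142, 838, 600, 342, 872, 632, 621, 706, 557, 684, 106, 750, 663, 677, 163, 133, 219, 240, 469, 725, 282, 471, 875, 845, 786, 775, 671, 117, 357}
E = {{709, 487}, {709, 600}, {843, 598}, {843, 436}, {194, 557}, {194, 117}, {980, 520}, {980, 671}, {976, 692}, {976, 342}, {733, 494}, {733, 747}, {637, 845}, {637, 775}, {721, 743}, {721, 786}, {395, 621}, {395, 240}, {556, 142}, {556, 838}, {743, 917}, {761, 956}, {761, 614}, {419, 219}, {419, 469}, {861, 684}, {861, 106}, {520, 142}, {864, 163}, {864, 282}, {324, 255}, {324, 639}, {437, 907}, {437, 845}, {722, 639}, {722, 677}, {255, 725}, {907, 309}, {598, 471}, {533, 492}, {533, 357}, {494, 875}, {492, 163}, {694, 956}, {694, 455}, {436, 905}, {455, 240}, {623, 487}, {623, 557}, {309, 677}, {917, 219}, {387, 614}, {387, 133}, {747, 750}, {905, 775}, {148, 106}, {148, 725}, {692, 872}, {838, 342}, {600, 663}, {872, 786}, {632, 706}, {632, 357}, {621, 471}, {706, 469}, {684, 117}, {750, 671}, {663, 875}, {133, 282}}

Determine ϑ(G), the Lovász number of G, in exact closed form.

69*cos(pi/69)/(cos(pi/69) + 1)

deg(324) = 2; N(324) = {255, 639}.
N(455) = {694, 240}, |N(455)| = 2.
deg(747) = 2; N(747) = {733, 750}.
Vertex 775 has 2 neighbors: 637, 905.
deg(v) = 2 for all v (|V|=69); connected 2-regular on 69 ⇒ C_{69}.
Distinct eigenvalues (to 3 d.p.): [2.0, 1.992, 1.967, 1.926, 1.869, 1.796, 1.709, 1.607, 1.492, 1.365, 1.227, 1.078, 0.92, 0.755, 0.583, 0.407, 0.227, 0.046, -0.136, -0.317, -0.496, -0.67, -0.838, -1.0, -1.153, -1.297, -1.43, -1.551, -1.66, -1.754, -1.834, -1.899, -1.948, -1.981, -1.998].
λ_max=2, λ_min=-2*cos(pi/69); ϑ = −69·λ_min/(λ_max−λ_min) = 69*cos(pi/69)/(cos(pi/69) + 1).
ϑ(G) ≈ 34.48211410.
α=34, χ(Ḡ)=35; ϑ=69*cos(pi/69)/(cos(pi/69) + 1) lies between (both strict).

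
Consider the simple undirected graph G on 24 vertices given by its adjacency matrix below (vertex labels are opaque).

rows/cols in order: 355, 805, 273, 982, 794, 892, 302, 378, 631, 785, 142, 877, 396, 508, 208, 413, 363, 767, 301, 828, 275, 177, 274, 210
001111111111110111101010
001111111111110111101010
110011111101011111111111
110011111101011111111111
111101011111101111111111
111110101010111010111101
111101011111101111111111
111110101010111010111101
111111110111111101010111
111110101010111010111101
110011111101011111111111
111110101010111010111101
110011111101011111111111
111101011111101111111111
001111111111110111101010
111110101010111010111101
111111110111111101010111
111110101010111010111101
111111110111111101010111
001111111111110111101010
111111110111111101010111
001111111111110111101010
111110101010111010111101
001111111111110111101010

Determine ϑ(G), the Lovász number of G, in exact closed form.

N(208) = {273, 982, 794, 892, 302, 378, 631, 785, 142, 877, 396, 508, 413, 363, 767, 301, 275, 274}, |N(208)| = 18.
deg(177) = 18; N(177) = {273, 982, 794, 892, 302, 378, 631, 785, 142, 877, 396, 508, 413, 363, 767, 301, 275, 274}.
N(794) = {355, 805, 273, 982, 892, 378, 631, 785, 142, 877, 396, 208, 413, 363, 767, 301, 828, 275, 177, 274, 210}, |N(794)| = 21.
deg(828) = 18; N(828) = {273, 982, 794, 892, 302, 378, 631, 785, 142, 877, 396, 508, 413, 363, 767, 301, 275, 274}.
Complete 5-partite, parts [7, 6, 4, 4, 3]: perfect, ϑ = α = 7.
= 7.00000… (decimal).
7 ≤ 7 ≤ 7: collapsed.

7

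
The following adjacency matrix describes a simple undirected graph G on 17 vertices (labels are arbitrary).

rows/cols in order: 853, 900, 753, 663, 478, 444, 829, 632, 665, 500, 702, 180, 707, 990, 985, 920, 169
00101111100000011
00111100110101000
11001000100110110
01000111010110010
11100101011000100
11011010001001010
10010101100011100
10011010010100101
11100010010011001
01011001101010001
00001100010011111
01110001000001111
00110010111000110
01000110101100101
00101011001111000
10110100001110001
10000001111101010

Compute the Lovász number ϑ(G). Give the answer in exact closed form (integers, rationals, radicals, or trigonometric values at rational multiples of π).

N(663) = {900, 444, 829, 632, 500, 180, 707, 920}, |N(663)| = 8.
Vertex 853 has 8 neighbors: 753, 478, 444, 829, 632, 665, 920, 169.
N(632) = {853, 663, 478, 829, 500, 180, 985, 169}, |N(632)| = 8.
N(985) = {753, 478, 829, 632, 702, 180, 707, 990}, |N(985)| = 8.
Regular of degree 8 on 17 vertices: strongly regular (17,8,3,4).
Distinct eigenvalues (to 5 d.p.): [8.0, 1.56155, -2.56155].
λ_max=8, λ_min=-sqrt(17)/2 - 1/2; ϑ = −17·λ_min/(λ_max−λ_min) = sqrt(17).
= 4.123106… (decimal).

sqrt(17)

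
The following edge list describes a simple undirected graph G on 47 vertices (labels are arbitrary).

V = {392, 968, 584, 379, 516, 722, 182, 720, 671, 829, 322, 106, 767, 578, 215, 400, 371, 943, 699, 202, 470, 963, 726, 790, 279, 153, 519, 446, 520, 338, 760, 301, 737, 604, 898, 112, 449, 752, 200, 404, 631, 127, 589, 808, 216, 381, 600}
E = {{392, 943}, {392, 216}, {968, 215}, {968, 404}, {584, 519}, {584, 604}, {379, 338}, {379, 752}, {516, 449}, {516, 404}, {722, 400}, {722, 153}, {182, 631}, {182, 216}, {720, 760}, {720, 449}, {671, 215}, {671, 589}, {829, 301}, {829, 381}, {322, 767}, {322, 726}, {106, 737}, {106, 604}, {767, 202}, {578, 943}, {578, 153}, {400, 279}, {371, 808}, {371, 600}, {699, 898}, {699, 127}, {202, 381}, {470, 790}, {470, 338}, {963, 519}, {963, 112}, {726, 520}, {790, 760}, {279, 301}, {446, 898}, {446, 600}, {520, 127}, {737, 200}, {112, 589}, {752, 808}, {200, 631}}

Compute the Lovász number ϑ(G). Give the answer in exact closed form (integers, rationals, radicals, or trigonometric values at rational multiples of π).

47*cos(pi/47)/(cos(pi/47) + 1)

deg(898) = 2; N(898) = {699, 446}.
deg(726) = 2; N(726) = {322, 520}.
deg(400) = 2; N(400) = {722, 279}.
deg(604) = 2; N(604) = {584, 106}.
Regular of degree 2 on 47 vertices: this is C_{47}, the 47-cycle.
Distinct eigenvalues (to 6 d.p.): [2.0, 1.982155, 1.928938, 1.8413, 1.720803, 1.569599, 1.390385, 1.186359, 0.961164, 0.718816, 0.46364, 0.200191, -0.06683, -0.332659, -0.592551, -0.84187, -1.076165, -1.291256, -1.483304, -1.648883, -1.785038, -1.889338, -1.959923, -1.995534].
Lovász (edge-transitive): ϑ = −47·(-2*cos(pi/47))/((2)−(-2*cos(pi/47))) = 47*cos(pi/47)/(cos(pi/47) + 1).
= 23.473731493… (decimal).
Sandwich: α(G)=23 ≤ ϑ(G)=47*cos(pi/47)/(cos(pi/47) + 1) ≤ χ(Ḡ)=24 (both strict).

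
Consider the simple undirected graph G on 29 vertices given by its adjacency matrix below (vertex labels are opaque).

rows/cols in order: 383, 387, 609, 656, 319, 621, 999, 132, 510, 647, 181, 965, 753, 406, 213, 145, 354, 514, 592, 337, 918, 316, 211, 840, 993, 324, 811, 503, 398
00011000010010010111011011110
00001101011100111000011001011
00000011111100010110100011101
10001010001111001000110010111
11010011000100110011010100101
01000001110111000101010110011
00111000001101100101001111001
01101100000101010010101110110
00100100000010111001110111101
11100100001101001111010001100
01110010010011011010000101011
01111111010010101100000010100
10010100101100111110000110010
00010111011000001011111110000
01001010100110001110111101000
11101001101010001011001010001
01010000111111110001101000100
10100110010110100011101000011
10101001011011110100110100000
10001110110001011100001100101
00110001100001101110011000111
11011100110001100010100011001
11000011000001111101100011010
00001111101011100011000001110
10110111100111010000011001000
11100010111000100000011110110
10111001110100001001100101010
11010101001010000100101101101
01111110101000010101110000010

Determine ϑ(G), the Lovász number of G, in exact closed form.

sqrt(29)

N(647) = {383, 387, 609, 621, 181, 965, 406, 354, 514, 592, 337, 316, 324, 811}, |N(647)| = 14.
Vertex 840 has 14 neighbors: 319, 621, 999, 132, 510, 181, 753, 406, 213, 592, 337, 324, 811, 503.
N(999) = {609, 656, 319, 181, 965, 406, 213, 514, 337, 211, 840, 993, 324, 398}, |N(999)| = 14.
Vertex 592 has 14 neighbors: 383, 609, 319, 132, 647, 181, 753, 406, 213, 145, 514, 918, 316, 840.
14-regular, N=29; SR(29,14,6,7) — a Paley graph.
The 3 distinct eigenvalues: [14.0, 2.19258, -3.19258].
−29·(-sqrt(29)/2 - 1/2) / ((14)−(-sqrt(29)/2 - 1/2)) = sqrt(29) = ϑ(G).
≈ 5.38516 (to 5 d.p.).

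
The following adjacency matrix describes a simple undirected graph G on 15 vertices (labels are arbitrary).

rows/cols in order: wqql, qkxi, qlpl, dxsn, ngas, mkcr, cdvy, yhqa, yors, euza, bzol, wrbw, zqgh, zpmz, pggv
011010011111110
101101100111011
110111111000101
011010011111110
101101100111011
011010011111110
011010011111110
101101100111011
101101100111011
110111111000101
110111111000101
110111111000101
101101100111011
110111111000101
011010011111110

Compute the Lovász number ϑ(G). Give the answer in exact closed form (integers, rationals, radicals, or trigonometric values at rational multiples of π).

5

N(cdvy) = {qkxi, qlpl, ngas, yhqa, yors, euza, bzol, wrbw, zqgh, zpmz}, |N(cdvy)| = 10.
Vertex mkcr has 10 neighbors: qkxi, qlpl, ngas, yhqa, yors, euza, bzol, wrbw, zqgh, zpmz.
deg(wrbw) = 10; N(wrbw) = {wqql, qkxi, dxsn, ngas, mkcr, cdvy, yhqa, yors, zqgh, pggv}.
N(zqgh) = {wqql, qlpl, dxsn, mkcr, cdvy, euza, bzol, wrbw, zpmz, pggv}, |N(zqgh)| = 10.
Complete multipartite on [5, 5, 5]: sandwich collapses at ϑ=5.
ϑ(G) ≈ 5.0000000.
5 ≤ 5 ≤ 5: collapsed.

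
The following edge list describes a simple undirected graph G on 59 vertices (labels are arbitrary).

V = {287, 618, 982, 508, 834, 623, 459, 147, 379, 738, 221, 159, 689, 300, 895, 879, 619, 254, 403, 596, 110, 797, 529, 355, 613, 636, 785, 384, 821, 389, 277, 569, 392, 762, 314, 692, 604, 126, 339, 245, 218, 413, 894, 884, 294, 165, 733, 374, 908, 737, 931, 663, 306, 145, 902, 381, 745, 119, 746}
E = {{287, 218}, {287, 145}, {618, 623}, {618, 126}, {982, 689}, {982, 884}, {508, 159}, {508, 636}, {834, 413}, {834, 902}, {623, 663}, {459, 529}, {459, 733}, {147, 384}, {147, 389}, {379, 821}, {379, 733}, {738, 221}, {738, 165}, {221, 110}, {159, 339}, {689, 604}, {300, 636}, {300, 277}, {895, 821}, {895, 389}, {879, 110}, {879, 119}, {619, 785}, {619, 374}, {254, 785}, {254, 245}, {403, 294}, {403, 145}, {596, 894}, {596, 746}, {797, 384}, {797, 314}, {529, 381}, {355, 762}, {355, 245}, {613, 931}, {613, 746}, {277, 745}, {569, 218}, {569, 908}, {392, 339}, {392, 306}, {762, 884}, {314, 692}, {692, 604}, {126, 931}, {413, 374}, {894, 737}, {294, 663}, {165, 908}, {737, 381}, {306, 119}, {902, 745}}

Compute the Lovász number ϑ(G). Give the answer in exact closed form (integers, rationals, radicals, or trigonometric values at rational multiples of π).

N(355) = {762, 245}, |N(355)| = 2.
deg(339) = 2; N(339) = {159, 392}.
Vertex 613 has 2 neighbors: 931, 746.
Vertex 381 has 2 neighbors: 529, 737.
2-regular, N=59; a single 59-cycle (edge-transitive).
The 30 distinct eigenvalues: [2.0, 1.989, 1.955, 1.899, 1.821, 1.723, 1.605, 1.47, 1.317, 1.15, 0.969, 0.778, 0.577, 0.371, 0.16, -0.053, -0.265, -0.475, -0.678, -0.875, -1.061, -1.235, -1.395, -1.54, -1.667, -1.775, -1.863, -1.93, -1.975, -1.997].
Lovász: ϑ = −59(-2*cos(pi/59))/(2+-(-1)*2*cos(pi/59)) = 59*cos(pi/59)/(cos(pi/59) + 1).
ϑ(G) ≈ 29.479079936.
Check 29 ≤ 59*cos(pi/59)/(cos(pi/59) + 1) ≤ 30: both strict.

59*cos(pi/59)/(cos(pi/59) + 1)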